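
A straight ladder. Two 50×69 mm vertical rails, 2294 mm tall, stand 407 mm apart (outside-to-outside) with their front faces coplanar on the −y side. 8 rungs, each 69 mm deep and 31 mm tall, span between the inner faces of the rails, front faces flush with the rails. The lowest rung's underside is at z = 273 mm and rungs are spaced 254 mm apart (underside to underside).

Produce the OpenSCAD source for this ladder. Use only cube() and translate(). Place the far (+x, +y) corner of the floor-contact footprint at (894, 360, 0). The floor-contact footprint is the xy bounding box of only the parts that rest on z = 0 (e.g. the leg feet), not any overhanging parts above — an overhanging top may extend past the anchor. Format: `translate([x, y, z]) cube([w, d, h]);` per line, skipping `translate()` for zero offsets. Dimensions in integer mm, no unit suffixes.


// rung span = 407 - 2*50 = 307
// rung[k] z = 273 + k*254
translate([487, 291, 0]) cube([50, 69, 2294]);
translate([844, 291, 0]) cube([50, 69, 2294]);
translate([537, 291, 273]) cube([307, 69, 31]);
translate([537, 291, 527]) cube([307, 69, 31]);
translate([537, 291, 781]) cube([307, 69, 31]);
translate([537, 291, 1035]) cube([307, 69, 31]);
translate([537, 291, 1289]) cube([307, 69, 31]);
translate([537, 291, 1543]) cube([307, 69, 31]);
translate([537, 291, 1797]) cube([307, 69, 31]);
translate([537, 291, 2051]) cube([307, 69, 31]);


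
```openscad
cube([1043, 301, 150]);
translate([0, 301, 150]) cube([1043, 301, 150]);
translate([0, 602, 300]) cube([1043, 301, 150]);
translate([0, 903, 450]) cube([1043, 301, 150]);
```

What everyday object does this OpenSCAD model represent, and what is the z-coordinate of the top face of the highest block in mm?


A staircase. The total rise is 600 mm.

4 identical blocks, each offset up and back from the previous — a staircase. Each step is 150 mm tall and there are 4 of them, so the total rise is 4 × 150 = 600 mm.


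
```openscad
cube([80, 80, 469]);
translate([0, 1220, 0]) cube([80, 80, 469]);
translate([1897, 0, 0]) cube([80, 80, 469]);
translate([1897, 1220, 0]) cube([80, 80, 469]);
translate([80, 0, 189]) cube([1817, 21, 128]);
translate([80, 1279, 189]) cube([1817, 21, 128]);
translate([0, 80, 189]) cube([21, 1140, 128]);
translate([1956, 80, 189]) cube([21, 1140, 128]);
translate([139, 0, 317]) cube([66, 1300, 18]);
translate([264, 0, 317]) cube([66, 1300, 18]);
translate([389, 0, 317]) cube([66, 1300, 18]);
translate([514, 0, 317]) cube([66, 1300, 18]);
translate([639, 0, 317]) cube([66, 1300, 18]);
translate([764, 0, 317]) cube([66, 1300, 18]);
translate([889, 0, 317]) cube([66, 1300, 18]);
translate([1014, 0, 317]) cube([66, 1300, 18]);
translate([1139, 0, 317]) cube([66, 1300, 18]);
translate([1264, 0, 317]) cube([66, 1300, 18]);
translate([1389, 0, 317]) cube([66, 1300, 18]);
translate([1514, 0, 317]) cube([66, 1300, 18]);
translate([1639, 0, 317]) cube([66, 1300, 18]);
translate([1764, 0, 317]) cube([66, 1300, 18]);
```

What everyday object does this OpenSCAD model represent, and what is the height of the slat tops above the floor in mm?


A bed frame. The slat-top height is 335 mm.

Four posts, four rails, and a row of slats — a bed frame. Slats sit on the rails at z = 189 + 128 = 317; with slat thickness 18, the top is 335 mm.


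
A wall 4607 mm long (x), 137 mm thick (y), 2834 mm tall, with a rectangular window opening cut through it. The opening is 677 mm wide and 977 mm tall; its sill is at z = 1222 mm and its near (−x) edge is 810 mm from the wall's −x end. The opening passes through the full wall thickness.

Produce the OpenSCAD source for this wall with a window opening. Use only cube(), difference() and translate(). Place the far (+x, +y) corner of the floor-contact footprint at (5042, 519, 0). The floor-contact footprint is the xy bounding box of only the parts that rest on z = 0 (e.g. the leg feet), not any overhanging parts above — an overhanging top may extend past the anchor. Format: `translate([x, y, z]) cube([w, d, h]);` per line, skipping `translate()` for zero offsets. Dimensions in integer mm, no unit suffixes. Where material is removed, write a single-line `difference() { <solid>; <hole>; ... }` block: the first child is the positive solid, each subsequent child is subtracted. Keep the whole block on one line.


difference() { translate([435, 382, 0]) cube([4607, 137, 2834]); translate([1245, 382, 1222]) cube([677, 137, 977]); }


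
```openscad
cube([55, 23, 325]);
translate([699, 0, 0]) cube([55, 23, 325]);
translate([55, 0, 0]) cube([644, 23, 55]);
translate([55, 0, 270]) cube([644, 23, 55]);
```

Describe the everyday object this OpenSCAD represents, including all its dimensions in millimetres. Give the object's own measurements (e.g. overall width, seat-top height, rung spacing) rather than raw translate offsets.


A rectangular picture frame lying in the x–z plane (depth along y). The opening is 644 mm wide (x) by 215 mm tall (z), surrounded by a border 55 mm wide on all four sides. The frame is 23 mm deep and is made of two full-height vertical stiles with two horizontal rails fitted between them.


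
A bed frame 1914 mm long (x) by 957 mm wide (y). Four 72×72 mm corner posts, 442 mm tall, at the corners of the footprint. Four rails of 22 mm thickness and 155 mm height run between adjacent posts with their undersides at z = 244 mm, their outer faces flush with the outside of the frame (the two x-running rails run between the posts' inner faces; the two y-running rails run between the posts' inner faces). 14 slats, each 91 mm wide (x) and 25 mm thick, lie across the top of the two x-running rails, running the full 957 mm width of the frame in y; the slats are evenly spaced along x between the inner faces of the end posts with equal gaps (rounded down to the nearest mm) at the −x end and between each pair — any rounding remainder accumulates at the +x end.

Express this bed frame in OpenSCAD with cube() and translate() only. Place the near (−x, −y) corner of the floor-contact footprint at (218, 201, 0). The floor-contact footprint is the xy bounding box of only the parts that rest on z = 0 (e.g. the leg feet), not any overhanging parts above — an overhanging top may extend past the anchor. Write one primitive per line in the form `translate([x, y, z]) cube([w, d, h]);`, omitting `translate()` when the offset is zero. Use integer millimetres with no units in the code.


translate([218, 201, 0]) cube([72, 72, 442]);
translate([218, 1086, 0]) cube([72, 72, 442]);
translate([2060, 201, 0]) cube([72, 72, 442]);
translate([2060, 1086, 0]) cube([72, 72, 442]);
translate([290, 201, 244]) cube([1770, 22, 155]);
translate([290, 1136, 244]) cube([1770, 22, 155]);
translate([218, 273, 244]) cube([22, 813, 155]);
translate([2110, 273, 244]) cube([22, 813, 155]);
translate([323, 201, 399]) cube([91, 957, 25]);
translate([447, 201, 399]) cube([91, 957, 25]);
translate([571, 201, 399]) cube([91, 957, 25]);
translate([695, 201, 399]) cube([91, 957, 25]);
translate([819, 201, 399]) cube([91, 957, 25]);
translate([943, 201, 399]) cube([91, 957, 25]);
translate([1067, 201, 399]) cube([91, 957, 25]);
translate([1191, 201, 399]) cube([91, 957, 25]);
translate([1315, 201, 399]) cube([91, 957, 25]);
translate([1439, 201, 399]) cube([91, 957, 25]);
translate([1563, 201, 399]) cube([91, 957, 25]);
translate([1687, 201, 399]) cube([91, 957, 25]);
translate([1811, 201, 399]) cube([91, 957, 25]);
translate([1935, 201, 399]) cube([91, 957, 25]);


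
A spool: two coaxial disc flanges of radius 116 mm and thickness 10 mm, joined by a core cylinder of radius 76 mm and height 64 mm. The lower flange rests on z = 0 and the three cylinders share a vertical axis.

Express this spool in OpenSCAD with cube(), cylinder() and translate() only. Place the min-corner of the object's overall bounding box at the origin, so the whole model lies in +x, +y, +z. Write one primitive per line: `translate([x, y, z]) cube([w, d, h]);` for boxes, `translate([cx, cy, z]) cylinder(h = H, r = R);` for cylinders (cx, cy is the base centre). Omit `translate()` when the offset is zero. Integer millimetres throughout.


translate([116, 116, 0]) cylinder(h = 10, r = 116);
translate([116, 116, 10]) cylinder(h = 64, r = 76);
translate([116, 116, 74]) cylinder(h = 10, r = 116);


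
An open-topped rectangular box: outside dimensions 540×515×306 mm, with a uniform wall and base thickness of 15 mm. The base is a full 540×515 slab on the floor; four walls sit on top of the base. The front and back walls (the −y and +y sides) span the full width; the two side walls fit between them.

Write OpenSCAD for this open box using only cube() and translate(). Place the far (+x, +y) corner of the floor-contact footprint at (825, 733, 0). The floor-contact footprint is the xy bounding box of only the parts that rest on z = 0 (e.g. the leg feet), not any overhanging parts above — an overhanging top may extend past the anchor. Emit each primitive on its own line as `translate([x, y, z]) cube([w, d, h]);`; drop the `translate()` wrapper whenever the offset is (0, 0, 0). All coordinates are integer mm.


translate([285, 218, 0]) cube([540, 515, 15]);
translate([285, 218, 15]) cube([540, 15, 291]);
translate([285, 718, 15]) cube([540, 15, 291]);
translate([285, 233, 15]) cube([15, 485, 291]);
translate([810, 233, 15]) cube([15, 485, 291]);


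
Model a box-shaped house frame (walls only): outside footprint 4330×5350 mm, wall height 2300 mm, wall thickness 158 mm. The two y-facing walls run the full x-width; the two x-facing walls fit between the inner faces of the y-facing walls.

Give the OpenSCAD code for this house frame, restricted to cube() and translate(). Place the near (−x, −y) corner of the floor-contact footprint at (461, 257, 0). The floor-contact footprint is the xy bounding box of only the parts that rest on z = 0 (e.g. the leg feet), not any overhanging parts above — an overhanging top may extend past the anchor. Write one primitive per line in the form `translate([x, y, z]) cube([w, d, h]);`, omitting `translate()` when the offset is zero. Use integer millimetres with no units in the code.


translate([461, 257, 0]) cube([4330, 158, 2300]);
translate([461, 5449, 0]) cube([4330, 158, 2300]);
translate([461, 415, 0]) cube([158, 5034, 2300]);
translate([4633, 415, 0]) cube([158, 5034, 2300]);


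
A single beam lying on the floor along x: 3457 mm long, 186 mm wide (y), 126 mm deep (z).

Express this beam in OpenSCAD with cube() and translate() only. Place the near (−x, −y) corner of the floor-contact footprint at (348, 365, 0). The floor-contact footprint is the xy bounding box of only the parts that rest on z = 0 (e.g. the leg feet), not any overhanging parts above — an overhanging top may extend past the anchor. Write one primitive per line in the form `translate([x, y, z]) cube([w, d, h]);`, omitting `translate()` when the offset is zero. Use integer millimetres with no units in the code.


translate([348, 365, 0]) cube([3457, 186, 126]);


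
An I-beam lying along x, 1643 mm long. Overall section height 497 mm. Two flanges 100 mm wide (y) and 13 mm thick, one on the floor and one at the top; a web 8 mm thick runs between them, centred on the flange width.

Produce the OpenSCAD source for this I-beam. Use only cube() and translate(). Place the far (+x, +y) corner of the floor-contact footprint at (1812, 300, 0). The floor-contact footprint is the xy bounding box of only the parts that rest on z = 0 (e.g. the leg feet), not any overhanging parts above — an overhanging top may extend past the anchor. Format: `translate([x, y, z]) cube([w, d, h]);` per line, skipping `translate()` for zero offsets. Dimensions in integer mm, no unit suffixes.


translate([169, 200, 0]) cube([1643, 100, 13]);
translate([169, 246, 13]) cube([1643, 8, 471]);
translate([169, 200, 484]) cube([1643, 100, 13]);


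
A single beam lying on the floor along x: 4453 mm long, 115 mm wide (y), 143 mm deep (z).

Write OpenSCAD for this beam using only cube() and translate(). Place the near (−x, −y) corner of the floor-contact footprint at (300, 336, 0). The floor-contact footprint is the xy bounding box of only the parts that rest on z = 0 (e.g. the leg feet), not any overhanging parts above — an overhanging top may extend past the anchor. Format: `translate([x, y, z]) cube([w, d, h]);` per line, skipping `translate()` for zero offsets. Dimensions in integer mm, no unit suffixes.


translate([300, 336, 0]) cube([4453, 115, 143]);


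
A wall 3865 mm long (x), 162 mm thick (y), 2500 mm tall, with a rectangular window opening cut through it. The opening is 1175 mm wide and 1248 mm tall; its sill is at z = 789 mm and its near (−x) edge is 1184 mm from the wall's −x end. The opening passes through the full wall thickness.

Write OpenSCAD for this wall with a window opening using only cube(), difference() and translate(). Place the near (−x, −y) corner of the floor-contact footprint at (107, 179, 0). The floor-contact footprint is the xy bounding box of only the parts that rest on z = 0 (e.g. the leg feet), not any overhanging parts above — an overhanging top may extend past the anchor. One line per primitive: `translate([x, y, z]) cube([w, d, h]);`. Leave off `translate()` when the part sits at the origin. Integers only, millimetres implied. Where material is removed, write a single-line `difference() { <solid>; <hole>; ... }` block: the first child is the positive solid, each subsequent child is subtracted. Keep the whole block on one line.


difference() { translate([107, 179, 0]) cube([3865, 162, 2500]); translate([1291, 179, 789]) cube([1175, 162, 1248]); }


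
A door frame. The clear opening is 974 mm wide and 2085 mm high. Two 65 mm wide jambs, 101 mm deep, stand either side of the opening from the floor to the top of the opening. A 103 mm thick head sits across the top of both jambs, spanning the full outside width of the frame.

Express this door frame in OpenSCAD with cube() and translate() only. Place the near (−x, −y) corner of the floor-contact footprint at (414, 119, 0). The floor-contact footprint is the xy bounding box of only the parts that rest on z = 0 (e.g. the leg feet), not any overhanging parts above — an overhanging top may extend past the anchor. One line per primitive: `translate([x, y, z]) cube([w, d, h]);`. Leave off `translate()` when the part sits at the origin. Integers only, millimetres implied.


translate([414, 119, 0]) cube([65, 101, 2085]);
translate([1453, 119, 0]) cube([65, 101, 2085]);
translate([414, 119, 2085]) cube([1104, 101, 103]);


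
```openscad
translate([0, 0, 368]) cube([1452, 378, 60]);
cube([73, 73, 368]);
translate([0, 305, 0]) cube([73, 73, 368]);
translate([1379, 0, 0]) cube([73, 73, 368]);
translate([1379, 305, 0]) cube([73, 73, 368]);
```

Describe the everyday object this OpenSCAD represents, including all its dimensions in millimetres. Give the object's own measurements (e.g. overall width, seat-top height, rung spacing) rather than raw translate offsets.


A long wooden bench with a 1452 mm (x) × 378 mm (y) seat, 60 mm thick, its top surface 428 mm above the floor. Four 73 mm square legs at the seat corners, flush with the edges, run from z = 0 to the seat underside.


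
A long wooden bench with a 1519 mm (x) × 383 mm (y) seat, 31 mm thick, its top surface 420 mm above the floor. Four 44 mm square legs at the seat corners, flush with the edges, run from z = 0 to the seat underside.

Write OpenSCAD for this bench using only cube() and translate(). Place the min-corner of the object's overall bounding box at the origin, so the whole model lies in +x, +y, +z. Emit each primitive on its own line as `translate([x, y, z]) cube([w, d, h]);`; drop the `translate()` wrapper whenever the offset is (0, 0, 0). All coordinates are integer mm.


translate([0, 0, 389]) cube([1519, 383, 31]);
cube([44, 44, 389]);
translate([0, 339, 0]) cube([44, 44, 389]);
translate([1475, 0, 0]) cube([44, 44, 389]);
translate([1475, 339, 0]) cube([44, 44, 389]);


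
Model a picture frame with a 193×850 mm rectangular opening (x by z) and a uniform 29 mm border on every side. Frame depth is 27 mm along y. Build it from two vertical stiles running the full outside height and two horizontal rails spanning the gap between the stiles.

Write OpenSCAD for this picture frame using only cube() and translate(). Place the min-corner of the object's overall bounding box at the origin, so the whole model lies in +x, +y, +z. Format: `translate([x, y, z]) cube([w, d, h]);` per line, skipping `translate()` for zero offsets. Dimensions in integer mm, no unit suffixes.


cube([29, 27, 908]);
translate([222, 0, 0]) cube([29, 27, 908]);
translate([29, 0, 0]) cube([193, 27, 29]);
translate([29, 0, 879]) cube([193, 27, 29]);


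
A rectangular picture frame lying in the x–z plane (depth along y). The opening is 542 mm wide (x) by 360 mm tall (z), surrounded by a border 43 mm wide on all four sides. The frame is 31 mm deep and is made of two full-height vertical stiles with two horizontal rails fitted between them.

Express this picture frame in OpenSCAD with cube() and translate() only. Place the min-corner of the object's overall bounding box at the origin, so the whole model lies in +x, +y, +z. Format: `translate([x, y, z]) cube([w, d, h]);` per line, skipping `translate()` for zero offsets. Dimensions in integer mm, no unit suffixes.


cube([43, 31, 446]);
translate([585, 0, 0]) cube([43, 31, 446]);
translate([43, 0, 0]) cube([542, 31, 43]);
translate([43, 0, 403]) cube([542, 31, 43]);


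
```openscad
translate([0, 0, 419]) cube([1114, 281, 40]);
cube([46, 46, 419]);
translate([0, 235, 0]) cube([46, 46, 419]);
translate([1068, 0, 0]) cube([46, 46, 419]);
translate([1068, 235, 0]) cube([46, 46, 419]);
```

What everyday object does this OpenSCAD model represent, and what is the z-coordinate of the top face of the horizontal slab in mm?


A bench. The seat-top height is 459 mm.

A long slab on four corner posts — a bench. The slab sits at z = 419 with thickness 40, so the top is 419 + 40 = 459 mm.


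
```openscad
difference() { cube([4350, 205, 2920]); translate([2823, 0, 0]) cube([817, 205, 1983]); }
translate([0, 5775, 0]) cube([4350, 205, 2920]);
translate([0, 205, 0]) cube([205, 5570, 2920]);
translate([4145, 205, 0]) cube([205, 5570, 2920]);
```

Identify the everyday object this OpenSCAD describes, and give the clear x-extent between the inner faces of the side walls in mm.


A single room. The interior width is 3940 mm.

Four walls enclosing a rectangle with a door in the front wall — a room. Outside width 4350 minus two 205 mm walls gives 3940 mm.


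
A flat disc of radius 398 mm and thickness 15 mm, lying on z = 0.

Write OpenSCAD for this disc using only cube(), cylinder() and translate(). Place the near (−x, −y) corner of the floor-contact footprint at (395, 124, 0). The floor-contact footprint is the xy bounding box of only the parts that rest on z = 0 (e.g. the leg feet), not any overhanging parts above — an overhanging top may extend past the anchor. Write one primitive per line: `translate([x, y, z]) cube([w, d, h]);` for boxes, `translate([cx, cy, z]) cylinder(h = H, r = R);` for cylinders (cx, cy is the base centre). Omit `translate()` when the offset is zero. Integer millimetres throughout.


translate([793, 522, 0]) cylinder(h = 15, r = 398);


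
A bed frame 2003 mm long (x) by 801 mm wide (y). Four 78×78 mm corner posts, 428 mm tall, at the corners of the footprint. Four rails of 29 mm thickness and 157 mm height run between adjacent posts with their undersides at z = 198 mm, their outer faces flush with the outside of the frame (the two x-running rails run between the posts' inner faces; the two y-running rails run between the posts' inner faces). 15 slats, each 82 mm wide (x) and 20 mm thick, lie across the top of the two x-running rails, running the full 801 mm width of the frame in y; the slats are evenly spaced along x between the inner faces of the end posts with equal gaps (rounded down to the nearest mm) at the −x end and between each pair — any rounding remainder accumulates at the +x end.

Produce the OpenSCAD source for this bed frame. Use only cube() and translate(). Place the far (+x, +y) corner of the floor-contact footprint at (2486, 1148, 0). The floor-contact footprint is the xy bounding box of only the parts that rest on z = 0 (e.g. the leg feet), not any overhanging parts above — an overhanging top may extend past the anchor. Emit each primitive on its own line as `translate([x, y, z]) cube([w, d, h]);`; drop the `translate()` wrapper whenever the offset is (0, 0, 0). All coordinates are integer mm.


// slat z = rail_z + rail_h = 198 + 157 = 355
// slat gap = ⌊(1847 − 15·82) / 16⌋ = 38
translate([483, 347, 0]) cube([78, 78, 428]);
translate([483, 1070, 0]) cube([78, 78, 428]);
translate([2408, 347, 0]) cube([78, 78, 428]);
translate([2408, 1070, 0]) cube([78, 78, 428]);
translate([561, 347, 198]) cube([1847, 29, 157]);
translate([561, 1119, 198]) cube([1847, 29, 157]);
translate([483, 425, 198]) cube([29, 645, 157]);
translate([2457, 425, 198]) cube([29, 645, 157]);
translate([599, 347, 355]) cube([82, 801, 20]);
translate([719, 347, 355]) cube([82, 801, 20]);
translate([839, 347, 355]) cube([82, 801, 20]);
translate([959, 347, 355]) cube([82, 801, 20]);
translate([1079, 347, 355]) cube([82, 801, 20]);
translate([1199, 347, 355]) cube([82, 801, 20]);
translate([1319, 347, 355]) cube([82, 801, 20]);
translate([1439, 347, 355]) cube([82, 801, 20]);
translate([1559, 347, 355]) cube([82, 801, 20]);
translate([1679, 347, 355]) cube([82, 801, 20]);
translate([1799, 347, 355]) cube([82, 801, 20]);
translate([1919, 347, 355]) cube([82, 801, 20]);
translate([2039, 347, 355]) cube([82, 801, 20]);
translate([2159, 347, 355]) cube([82, 801, 20]);
translate([2279, 347, 355]) cube([82, 801, 20]);


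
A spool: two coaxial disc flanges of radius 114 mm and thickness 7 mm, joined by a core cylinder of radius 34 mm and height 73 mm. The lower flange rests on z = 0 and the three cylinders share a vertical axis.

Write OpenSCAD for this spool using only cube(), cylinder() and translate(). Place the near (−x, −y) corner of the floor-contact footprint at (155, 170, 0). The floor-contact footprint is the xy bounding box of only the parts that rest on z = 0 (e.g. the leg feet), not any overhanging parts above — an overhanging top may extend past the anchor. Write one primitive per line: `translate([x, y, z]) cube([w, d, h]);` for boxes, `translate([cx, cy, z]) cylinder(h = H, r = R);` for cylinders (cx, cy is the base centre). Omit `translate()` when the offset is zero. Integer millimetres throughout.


translate([269, 284, 0]) cylinder(h = 7, r = 114);
translate([269, 284, 7]) cylinder(h = 73, r = 34);
translate([269, 284, 80]) cylinder(h = 7, r = 114);


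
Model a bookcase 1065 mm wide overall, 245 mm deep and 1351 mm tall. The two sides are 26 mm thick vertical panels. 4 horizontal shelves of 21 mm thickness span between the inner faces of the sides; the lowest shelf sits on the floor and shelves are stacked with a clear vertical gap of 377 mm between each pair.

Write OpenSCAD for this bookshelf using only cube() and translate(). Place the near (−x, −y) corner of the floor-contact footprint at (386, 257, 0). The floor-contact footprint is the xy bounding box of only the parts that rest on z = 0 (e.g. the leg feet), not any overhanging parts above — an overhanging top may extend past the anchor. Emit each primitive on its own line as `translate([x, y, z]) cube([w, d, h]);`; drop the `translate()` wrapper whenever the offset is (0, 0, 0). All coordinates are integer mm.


translate([386, 257, 0]) cube([26, 245, 1351]);
translate([1425, 257, 0]) cube([26, 245, 1351]);
translate([412, 257, 0]) cube([1013, 245, 21]);
translate([412, 257, 398]) cube([1013, 245, 21]);
translate([412, 257, 796]) cube([1013, 245, 21]);
translate([412, 257, 1194]) cube([1013, 245, 21]);


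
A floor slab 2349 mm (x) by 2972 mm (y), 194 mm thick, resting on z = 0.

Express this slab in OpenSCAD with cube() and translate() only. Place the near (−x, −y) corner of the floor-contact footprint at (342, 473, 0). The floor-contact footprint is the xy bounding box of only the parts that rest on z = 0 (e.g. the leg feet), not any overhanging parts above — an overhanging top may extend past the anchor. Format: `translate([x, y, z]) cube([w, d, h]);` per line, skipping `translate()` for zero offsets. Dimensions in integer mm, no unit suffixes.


translate([342, 473, 0]) cube([2349, 2972, 194]);


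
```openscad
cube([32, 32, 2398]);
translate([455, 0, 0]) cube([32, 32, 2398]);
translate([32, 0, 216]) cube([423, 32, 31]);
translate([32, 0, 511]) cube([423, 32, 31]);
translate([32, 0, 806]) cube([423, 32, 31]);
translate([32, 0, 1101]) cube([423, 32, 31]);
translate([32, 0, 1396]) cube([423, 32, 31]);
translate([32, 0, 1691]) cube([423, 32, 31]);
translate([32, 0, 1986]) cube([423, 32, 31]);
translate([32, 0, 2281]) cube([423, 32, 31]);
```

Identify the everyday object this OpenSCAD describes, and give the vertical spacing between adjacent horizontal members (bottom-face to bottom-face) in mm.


A ladder. The rung spacing is 295 mm.

Two tall 32×32 posts with 8 short bars between them — a ladder. Adjacent rungs sit at z = 216 and z = 511, so the spacing is 511 − 216 = 295 mm.


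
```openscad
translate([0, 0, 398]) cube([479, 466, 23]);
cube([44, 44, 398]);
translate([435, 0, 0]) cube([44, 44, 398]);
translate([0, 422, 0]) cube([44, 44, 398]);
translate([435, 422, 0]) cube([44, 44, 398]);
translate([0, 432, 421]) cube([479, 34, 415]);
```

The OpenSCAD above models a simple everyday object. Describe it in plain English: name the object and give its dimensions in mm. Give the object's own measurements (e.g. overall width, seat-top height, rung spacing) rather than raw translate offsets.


A chair. The seat is a 479×466×23 mm slab with its top at z = 421 mm, on four 44×44 mm corner legs (flush with the seat edges, standing on z = 0). A flat backrest 34 mm thick, 415 mm tall, spans the full seat width and rises from the seat top along its +y edge, rear face flush with the rear of the seat.


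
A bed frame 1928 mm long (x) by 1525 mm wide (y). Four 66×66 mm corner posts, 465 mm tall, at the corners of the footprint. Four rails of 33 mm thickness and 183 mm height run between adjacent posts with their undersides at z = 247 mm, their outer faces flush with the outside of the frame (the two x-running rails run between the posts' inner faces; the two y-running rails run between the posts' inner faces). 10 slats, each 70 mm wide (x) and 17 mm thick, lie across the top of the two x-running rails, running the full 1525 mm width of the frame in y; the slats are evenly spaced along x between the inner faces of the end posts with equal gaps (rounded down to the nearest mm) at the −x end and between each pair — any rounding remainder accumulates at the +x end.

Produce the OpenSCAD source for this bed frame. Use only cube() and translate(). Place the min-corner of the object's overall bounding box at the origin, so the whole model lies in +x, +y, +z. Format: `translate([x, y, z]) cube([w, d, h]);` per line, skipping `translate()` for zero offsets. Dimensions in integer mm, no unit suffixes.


// slat z = rail_z + rail_h = 247 + 183 = 430
// slat gap = ⌊(1796 − 10·70) / 11⌋ = 99
cube([66, 66, 465]);
translate([0, 1459, 0]) cube([66, 66, 465]);
translate([1862, 0, 0]) cube([66, 66, 465]);
translate([1862, 1459, 0]) cube([66, 66, 465]);
translate([66, 0, 247]) cube([1796, 33, 183]);
translate([66, 1492, 247]) cube([1796, 33, 183]);
translate([0, 66, 247]) cube([33, 1393, 183]);
translate([1895, 66, 247]) cube([33, 1393, 183]);
translate([165, 0, 430]) cube([70, 1525, 17]);
translate([334, 0, 430]) cube([70, 1525, 17]);
translate([503, 0, 430]) cube([70, 1525, 17]);
translate([672, 0, 430]) cube([70, 1525, 17]);
translate([841, 0, 430]) cube([70, 1525, 17]);
translate([1010, 0, 430]) cube([70, 1525, 17]);
translate([1179, 0, 430]) cube([70, 1525, 17]);
translate([1348, 0, 430]) cube([70, 1525, 17]);
translate([1517, 0, 430]) cube([70, 1525, 17]);
translate([1686, 0, 430]) cube([70, 1525, 17]);


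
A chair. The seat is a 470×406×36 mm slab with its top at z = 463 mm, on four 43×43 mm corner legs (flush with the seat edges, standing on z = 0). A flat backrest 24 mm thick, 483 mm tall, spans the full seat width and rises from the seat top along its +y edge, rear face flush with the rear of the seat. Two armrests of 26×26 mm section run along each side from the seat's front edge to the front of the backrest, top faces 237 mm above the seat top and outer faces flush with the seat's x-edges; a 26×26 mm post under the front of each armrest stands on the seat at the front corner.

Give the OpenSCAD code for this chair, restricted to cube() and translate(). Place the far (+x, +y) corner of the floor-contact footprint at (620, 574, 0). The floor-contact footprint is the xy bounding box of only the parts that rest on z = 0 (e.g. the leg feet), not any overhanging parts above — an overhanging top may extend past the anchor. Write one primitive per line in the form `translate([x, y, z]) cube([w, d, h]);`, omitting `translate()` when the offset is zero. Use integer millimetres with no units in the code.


// leg_h = 463 - 36 = 427
// arm post h = 237 - 26 = 211
translate([150, 168, 427]) cube([470, 406, 36]);
translate([150, 168, 0]) cube([43, 43, 427]);
translate([577, 168, 0]) cube([43, 43, 427]);
translate([150, 531, 0]) cube([43, 43, 427]);
translate([577, 531, 0]) cube([43, 43, 427]);
translate([150, 550, 463]) cube([470, 24, 483]);
translate([150, 168, 674]) cube([26, 382, 26]);
translate([594, 168, 674]) cube([26, 382, 26]);
translate([150, 168, 463]) cube([26, 26, 211]);
translate([594, 168, 463]) cube([26, 26, 211]);


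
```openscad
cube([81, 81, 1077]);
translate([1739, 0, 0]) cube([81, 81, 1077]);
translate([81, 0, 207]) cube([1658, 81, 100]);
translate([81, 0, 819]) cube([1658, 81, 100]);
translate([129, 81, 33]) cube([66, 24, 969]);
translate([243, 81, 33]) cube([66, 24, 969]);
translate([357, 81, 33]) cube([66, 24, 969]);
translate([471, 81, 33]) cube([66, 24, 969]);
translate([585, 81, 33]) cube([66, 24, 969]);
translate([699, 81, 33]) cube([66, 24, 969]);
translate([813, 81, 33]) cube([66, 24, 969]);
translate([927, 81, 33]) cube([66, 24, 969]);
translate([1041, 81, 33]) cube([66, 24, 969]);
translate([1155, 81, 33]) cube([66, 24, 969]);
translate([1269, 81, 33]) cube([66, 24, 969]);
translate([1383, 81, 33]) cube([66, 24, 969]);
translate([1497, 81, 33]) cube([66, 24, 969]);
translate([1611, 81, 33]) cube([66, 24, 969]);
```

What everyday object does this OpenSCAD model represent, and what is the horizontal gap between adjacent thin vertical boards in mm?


A fence section. The picket gap is 48 mm.

Two posts, two rails, 14 pickets — a fence section. Span 1658 mm holds 14 pickets of 66 mm with 15 equal gaps: ⌊(1658 − 14·66) / 15⌋ = 48 mm.


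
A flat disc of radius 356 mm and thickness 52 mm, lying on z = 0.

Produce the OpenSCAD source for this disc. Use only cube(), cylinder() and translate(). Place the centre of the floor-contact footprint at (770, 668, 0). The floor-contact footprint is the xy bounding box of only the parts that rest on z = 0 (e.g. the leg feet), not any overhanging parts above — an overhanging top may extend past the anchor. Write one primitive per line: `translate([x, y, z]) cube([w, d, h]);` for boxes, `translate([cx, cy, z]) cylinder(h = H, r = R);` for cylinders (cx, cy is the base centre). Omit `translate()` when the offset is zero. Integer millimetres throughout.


translate([770, 668, 0]) cylinder(h = 52, r = 356);


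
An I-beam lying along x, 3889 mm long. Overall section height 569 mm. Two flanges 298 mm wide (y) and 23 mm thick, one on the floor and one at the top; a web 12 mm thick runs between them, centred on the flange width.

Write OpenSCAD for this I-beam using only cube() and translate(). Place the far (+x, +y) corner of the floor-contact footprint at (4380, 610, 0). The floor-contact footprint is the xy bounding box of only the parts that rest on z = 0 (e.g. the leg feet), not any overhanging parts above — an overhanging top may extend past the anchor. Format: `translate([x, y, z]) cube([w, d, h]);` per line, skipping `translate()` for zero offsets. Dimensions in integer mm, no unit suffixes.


translate([491, 312, 0]) cube([3889, 298, 23]);
translate([491, 455, 23]) cube([3889, 12, 523]);
translate([491, 312, 546]) cube([3889, 298, 23]);


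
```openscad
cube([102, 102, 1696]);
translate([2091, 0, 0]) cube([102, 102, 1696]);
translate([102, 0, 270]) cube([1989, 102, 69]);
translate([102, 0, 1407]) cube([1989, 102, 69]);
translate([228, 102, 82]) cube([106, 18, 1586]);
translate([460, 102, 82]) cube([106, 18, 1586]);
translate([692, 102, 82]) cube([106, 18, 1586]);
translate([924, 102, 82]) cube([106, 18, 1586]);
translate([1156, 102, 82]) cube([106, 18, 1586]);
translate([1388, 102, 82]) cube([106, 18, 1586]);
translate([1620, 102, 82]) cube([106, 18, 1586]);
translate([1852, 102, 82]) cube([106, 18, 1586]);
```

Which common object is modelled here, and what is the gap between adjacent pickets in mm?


A fence section. The picket gap is 126 mm.

Two posts, two rails, 8 pickets — a fence section. Span 1989 mm holds 8 pickets of 106 mm with 9 equal gaps: ⌊(1989 − 8·106) / 9⌋ = 126 mm.


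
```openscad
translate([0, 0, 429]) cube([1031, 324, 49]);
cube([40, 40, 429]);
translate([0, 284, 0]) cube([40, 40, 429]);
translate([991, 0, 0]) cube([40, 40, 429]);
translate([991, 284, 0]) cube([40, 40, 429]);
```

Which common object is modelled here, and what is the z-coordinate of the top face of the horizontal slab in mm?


A bench. The seat-top height is 478 mm.

A long slab on four corner posts — a bench. The slab sits at z = 429 with thickness 49, so the top is 429 + 49 = 478 mm.


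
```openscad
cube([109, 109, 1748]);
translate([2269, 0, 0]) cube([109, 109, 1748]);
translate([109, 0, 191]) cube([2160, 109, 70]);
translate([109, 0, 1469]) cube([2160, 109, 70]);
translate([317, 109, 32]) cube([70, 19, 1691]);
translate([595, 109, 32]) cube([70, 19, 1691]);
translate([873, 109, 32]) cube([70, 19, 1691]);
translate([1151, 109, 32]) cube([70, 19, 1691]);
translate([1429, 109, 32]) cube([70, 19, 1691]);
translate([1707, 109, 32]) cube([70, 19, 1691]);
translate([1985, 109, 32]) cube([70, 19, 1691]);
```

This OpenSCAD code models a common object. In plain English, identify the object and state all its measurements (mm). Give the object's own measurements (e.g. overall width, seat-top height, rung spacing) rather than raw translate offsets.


A fence section. Two 109×109 mm posts, 1748 mm tall, stand on the floor with a clear span of 2160 mm between their inner faces. Two horizontal rails of 109×70 mm section span the gap between the posts with their undersides at z = 191 mm and z = 1469 mm, flush with the posts' −y face. 7 pickets, each 70 mm wide, 19 mm thick and 1691 mm tall, are fixed to the +y face of the rails with their bottoms at z = 32 mm, spaced across the span with a 208 mm gap after the −x post and between neighbouring pickets, with 214 mm left before the +x post.


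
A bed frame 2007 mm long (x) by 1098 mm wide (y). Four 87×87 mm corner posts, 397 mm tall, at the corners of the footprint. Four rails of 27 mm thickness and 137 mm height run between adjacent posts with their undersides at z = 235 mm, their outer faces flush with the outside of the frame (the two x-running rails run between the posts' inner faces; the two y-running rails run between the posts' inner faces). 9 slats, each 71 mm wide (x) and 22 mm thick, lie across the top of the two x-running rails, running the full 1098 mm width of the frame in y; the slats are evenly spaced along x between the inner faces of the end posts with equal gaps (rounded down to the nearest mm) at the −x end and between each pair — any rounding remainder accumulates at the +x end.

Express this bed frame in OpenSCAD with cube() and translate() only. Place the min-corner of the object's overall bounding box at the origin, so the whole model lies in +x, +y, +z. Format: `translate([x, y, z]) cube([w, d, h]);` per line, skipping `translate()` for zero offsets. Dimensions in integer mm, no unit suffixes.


// slat z = rail_z + rail_h = 235 + 137 = 372
// slat gap = ⌊(1833 − 9·71) / 10⌋ = 119
cube([87, 87, 397]);
translate([0, 1011, 0]) cube([87, 87, 397]);
translate([1920, 0, 0]) cube([87, 87, 397]);
translate([1920, 1011, 0]) cube([87, 87, 397]);
translate([87, 0, 235]) cube([1833, 27, 137]);
translate([87, 1071, 235]) cube([1833, 27, 137]);
translate([0, 87, 235]) cube([27, 924, 137]);
translate([1980, 87, 235]) cube([27, 924, 137]);
translate([206, 0, 372]) cube([71, 1098, 22]);
translate([396, 0, 372]) cube([71, 1098, 22]);
translate([586, 0, 372]) cube([71, 1098, 22]);
translate([776, 0, 372]) cube([71, 1098, 22]);
translate([966, 0, 372]) cube([71, 1098, 22]);
translate([1156, 0, 372]) cube([71, 1098, 22]);
translate([1346, 0, 372]) cube([71, 1098, 22]);
translate([1536, 0, 372]) cube([71, 1098, 22]);
translate([1726, 0, 372]) cube([71, 1098, 22]);


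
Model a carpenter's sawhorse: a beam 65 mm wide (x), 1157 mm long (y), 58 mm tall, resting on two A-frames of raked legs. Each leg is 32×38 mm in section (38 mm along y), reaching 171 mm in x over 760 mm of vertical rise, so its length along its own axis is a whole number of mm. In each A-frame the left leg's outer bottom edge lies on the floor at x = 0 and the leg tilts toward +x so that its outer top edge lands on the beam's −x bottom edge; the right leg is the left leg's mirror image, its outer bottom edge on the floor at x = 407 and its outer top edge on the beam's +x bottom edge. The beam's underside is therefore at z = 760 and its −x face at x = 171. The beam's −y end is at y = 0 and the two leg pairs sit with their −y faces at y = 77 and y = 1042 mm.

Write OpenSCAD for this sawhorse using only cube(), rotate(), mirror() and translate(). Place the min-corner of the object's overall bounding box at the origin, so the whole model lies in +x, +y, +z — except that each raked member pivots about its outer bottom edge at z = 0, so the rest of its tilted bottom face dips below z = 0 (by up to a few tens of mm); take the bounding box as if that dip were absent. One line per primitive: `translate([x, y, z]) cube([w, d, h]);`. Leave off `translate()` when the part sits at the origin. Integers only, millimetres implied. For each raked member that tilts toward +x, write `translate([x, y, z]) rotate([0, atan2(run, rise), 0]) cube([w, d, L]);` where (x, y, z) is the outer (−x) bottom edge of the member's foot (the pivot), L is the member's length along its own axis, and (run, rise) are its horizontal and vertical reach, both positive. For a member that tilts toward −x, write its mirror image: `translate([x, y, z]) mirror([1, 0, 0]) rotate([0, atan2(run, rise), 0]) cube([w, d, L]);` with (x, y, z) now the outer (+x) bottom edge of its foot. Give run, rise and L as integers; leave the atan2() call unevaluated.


translate([171, 0, 760]) cube([65, 1157, 58]);
translate([0, 77, 0]) rotate([0, atan2(171, 760), 0]) cube([32, 38, 779]);
translate([407, 77, 0]) mirror([1, 0, 0]) rotate([0, atan2(171, 760), 0]) cube([32, 38, 779]);
translate([0, 1042, 0]) rotate([0, atan2(171, 760), 0]) cube([32, 38, 779]);
translate([407, 1042, 0]) mirror([1, 0, 0]) rotate([0, atan2(171, 760), 0]) cube([32, 38, 779]);


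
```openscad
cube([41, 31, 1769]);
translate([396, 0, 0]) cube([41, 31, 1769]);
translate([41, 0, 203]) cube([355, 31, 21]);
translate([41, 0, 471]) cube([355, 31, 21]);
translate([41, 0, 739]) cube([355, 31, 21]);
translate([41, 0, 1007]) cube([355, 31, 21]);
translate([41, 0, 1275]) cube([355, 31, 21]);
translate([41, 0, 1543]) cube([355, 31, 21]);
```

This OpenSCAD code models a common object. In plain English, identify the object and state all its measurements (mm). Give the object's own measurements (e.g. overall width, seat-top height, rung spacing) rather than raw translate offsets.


A straight ladder. Two 41×31 mm vertical rails, 1769 mm tall, stand 437 mm apart (outside-to-outside) with their front faces coplanar on the −y side. 6 rungs, each 31 mm deep and 21 mm tall, span between the inner faces of the rails, front faces flush with the rails. The lowest rung's underside is at z = 203 mm and rungs are spaced 268 mm apart (underside to underside).
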